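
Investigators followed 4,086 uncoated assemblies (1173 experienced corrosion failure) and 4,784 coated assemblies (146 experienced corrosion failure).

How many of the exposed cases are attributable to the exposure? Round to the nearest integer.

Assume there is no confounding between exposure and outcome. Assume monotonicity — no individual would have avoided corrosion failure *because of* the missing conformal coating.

about 1048 cases

p₁ = P(outcome | exposed) = 1173/4086 = 0.28708
p₀ = P(outcome | unexposed) = 146/4784 = 0.030518
PN = (p₁ − p₀)/p₁ = (0.28708 − 0.030518) / 0.28708 ≈ 0.89369.
Attributable cases ≈ PN × (exposed cases) = 0.89369 × 1173 ≈ 1048.30.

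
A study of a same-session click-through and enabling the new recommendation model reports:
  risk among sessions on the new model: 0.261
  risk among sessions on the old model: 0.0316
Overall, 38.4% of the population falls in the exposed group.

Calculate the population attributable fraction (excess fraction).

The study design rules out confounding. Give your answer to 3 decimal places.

PAF ≈ 0.736

Let p₁ = 0.261, p₀ = 0.0316.
Overall risk P(Y=1) = π·p₁ + (1−π)·p₀ = 0.384×0.261 + 0.616×0.0316 = 0.11969.
Under exogeneity, PAF = [P(Y=1) − p₀] / P(Y=1).
PAF = (0.11969 − 0.0316) / 0.11969 ≈ 0.7360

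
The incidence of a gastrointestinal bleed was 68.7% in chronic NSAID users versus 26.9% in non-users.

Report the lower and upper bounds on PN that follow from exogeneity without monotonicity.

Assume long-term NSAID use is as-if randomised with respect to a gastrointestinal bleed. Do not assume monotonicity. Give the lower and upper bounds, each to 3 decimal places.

p₁ = 0.687, p₀ = 0.269.
Under exogeneity alone the bounds on PN are max{0,(p₁−p₀)/p₁} ≤ PN ≤ min{1,(1−p₀)/p₁}.
  lower = (p₁ − p₀)/p₁ = 0.418 / 0.687 ≈ 0.6084
  upper = min{1, (1 − p₀)/p₁} = 0.731 / 0.687 ≈ 1.0640 → capped at 1

0.608 ≤ PN ≤ 1.000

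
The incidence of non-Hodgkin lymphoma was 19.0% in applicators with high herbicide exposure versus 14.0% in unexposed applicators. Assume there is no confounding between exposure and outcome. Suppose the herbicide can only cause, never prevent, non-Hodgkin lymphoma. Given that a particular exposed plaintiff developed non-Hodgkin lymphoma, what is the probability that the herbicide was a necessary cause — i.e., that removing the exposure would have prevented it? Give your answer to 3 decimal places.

PN ≈ 0.263

p₁ = 0.19, p₀ = 0.14.
Under exogeneity and monotonicity, PN = (p₁ − p₀) / p₁.
PN = (0.19 − 0.14) / 0.19 = 0.05 / 0.19 ≈ 0.2632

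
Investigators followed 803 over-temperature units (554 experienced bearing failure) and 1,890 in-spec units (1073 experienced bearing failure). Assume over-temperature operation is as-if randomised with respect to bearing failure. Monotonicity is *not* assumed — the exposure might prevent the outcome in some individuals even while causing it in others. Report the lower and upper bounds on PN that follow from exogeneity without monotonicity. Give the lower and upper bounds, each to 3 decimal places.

p₁ = P(outcome | exposed) = 554/803 = 0.68991
p₀ = P(outcome | unexposed) = 1073/1890 = 0.56772
Under exogeneity alone the bounds on PN are max{0,(p₁−p₀)/p₁} ≤ PN ≤ min{1,(1−p₀)/p₁}.
  lower = (p₁ − p₀)/p₁ = 0.12219 / 0.68991 ≈ 0.1771
  upper = min{1, (1 − p₀)/p₁} = 0.43228 / 0.68991 ≈ 0.6266

0.177 ≤ PN ≤ 0.627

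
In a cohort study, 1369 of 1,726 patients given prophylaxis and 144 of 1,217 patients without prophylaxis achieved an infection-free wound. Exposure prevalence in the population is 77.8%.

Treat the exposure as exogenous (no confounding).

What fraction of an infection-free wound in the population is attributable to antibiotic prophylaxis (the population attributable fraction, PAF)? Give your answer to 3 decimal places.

p₁ = P(outcome | exposed) = 1369/1726 = 0.79316
p₀ = P(outcome | unexposed) = 144/1217 = 0.11832
Overall risk P(Y=1) = π·p₁ + (1−π)·p₀ = 0.778×0.79316 + 0.222×0.11832 = 0.64335.
Under exogeneity, PAF = [P(Y=1) − p₀] / P(Y=1).
PAF = (0.64335 − 0.11832) / 0.64335 ≈ 0.8161

PAF ≈ 0.816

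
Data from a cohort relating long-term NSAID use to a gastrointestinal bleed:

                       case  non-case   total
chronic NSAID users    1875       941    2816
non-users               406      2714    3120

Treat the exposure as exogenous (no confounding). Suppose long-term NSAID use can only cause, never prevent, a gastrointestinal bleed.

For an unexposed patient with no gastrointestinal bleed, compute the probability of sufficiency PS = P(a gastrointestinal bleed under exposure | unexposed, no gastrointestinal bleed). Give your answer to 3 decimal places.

PS ≈ 0.616

p₁ = P(outcome | exposed) = 1875/2816 = 0.66584
p₀ = P(outcome | unexposed) = 406/3120 = 0.13013
Under exogeneity and monotonicity, PS = (p₁ − p₀)/(1 − p₀).
PS = (0.66584 − 0.13013) / 0.86987 ≈ 0.6158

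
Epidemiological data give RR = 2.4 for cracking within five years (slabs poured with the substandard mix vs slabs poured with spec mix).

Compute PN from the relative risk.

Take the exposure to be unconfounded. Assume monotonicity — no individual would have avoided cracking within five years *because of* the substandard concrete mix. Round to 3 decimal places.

PN ≈ 0.583

Under exogeneity and monotonicity, PN = (RR − 1) / RR = 1 − 1/RR.
PN = (2.4 − 1) / 2.4 = 1.4 / 2.4 ≈ 0.5833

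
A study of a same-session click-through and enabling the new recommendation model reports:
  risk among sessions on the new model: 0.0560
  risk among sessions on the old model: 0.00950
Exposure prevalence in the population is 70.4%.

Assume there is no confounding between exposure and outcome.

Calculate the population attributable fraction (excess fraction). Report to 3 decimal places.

Let p₁ = 0.056, p₀ = 0.0095.
Overall risk P(Y=1) = π·p₁ + (1−π)·p₀ = 0.704×0.056 + 0.296×0.0095 = 0.042236.
Under exogeneity, PAF = [P(Y=1) − p₀] / P(Y=1).
PAF = (0.042236 − 0.0095) / 0.042236 ≈ 0.7751

PAF ≈ 0.775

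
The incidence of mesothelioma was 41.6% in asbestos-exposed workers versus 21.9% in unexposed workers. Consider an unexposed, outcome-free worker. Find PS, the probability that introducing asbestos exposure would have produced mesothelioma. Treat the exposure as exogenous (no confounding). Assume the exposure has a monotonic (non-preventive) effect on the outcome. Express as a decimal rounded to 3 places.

p₁ = 0.416, p₀ = 0.219.
Under exogeneity and monotonicity, PS = (p₁ − p₀) / (1 − p₀).
PS = (0.416 − 0.219) / (1 − 0.219) = 0.197 / 0.781 ≈ 0.2522

PS ≈ 0.252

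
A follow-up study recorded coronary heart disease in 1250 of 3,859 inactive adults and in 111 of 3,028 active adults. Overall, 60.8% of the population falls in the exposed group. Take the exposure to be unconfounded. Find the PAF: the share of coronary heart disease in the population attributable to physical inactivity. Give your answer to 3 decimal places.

p₁ = P(outcome | exposed) = 1250/3859 = 0.32392
p₀ = P(outcome | unexposed) = 111/3028 = 0.036658
Overall risk P(Y=1) = π·p₁ + (1−π)·p₀ = 0.608×0.32392 + 0.392×0.036658 = 0.21131.
Under exogeneity, PAF = [P(Y=1) − p₀] / P(Y=1).
PAF = (0.21131 − 0.036658) / 0.21131 ≈ 0.8265

PAF ≈ 0.827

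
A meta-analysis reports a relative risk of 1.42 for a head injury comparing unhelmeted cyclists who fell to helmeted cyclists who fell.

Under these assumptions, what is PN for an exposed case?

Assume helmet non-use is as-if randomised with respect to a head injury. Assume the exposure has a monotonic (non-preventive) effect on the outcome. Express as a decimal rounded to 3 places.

PN ≈ 0.296

Under exogeneity and monotonicity, PN = (RR − 1) / RR = 1 − 1/RR.
PN = (1.42 − 1) / 1.42 = 0.42 / 1.42 ≈ 0.2958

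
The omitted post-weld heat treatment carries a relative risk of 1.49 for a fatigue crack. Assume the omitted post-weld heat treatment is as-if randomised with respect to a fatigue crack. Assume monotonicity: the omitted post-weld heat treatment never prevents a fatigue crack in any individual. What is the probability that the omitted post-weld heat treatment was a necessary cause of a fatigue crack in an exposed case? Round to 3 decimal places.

Under exogeneity and monotonicity, PN = (RR − 1) / RR = 1 − 1/RR.
PN = (1.49 − 1) / 1.49 = 0.49 / 1.49 ≈ 0.3289

PN ≈ 0.329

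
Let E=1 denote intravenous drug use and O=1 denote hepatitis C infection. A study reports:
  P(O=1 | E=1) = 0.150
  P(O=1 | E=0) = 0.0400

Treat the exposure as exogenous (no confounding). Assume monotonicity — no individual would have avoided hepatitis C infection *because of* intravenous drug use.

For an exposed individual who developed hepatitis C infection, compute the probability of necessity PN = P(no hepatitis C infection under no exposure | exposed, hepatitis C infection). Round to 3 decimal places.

PN ≈ 0.733

Let p₁ = 0.15, p₀ = 0.04.
Under exogeneity and monotonicity, PN = (p₁ − p₀) / p₁.
PN = (0.15 − 0.04) / 0.15 = 0.11 / 0.15 ≈ 0.7333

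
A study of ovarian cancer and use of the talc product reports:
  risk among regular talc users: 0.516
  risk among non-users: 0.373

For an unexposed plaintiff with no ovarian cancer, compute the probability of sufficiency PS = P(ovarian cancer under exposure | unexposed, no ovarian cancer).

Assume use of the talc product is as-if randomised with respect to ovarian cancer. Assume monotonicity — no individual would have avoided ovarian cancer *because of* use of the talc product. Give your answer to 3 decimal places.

Let p₁ = 0.516, p₀ = 0.373.
Under exogeneity and monotonicity, PS = (p₁ − p₀) / (1 − p₀).
PS = (0.516 − 0.373) / (1 − 0.373) = 0.143 / 0.627 ≈ 0.2281

PS ≈ 0.228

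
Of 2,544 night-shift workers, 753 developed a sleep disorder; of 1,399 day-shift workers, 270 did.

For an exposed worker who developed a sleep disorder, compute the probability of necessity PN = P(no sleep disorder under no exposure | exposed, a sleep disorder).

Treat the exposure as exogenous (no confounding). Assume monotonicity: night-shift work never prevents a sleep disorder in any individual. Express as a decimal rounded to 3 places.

p₁ = P(outcome | exposed) = 753/2544 = 0.29599
p₀ = P(outcome | unexposed) = 270/1399 = 0.19299
Under exogeneity and monotonicity, PN = (p₁ − p₀) / p₁.
PN = (0.29599 − 0.19299) / 0.29599 = 0.103 / 0.29599 ≈ 0.3480

PN ≈ 0.348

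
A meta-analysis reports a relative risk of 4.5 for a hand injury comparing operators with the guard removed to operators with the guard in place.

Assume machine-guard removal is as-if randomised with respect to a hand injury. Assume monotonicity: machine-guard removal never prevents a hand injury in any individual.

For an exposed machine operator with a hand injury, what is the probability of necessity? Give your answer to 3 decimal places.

Under exogeneity and monotonicity, PN = (RR − 1) / RR = 1 − 1/RR.
PN = (4.5 − 1) / 4.5 = 3.5 / 4.5 ≈ 0.7778

PN ≈ 0.778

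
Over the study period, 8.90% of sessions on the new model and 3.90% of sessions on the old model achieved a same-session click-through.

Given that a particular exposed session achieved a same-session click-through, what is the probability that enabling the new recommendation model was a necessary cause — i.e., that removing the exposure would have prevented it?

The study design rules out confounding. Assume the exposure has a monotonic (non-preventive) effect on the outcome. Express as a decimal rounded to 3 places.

p₁ = 0.089, p₀ = 0.039.
Under exogeneity and monotonicity, PN = (p₁ − p₀) / p₁.
PN = (0.089 − 0.039) / 0.089 = 0.05 / 0.089 ≈ 0.5618

PN ≈ 0.562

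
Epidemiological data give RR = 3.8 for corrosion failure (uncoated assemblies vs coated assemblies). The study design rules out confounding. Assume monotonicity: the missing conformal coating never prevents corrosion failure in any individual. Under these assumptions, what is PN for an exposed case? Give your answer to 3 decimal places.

PN ≈ 0.737

Under exogeneity and monotonicity, PN = (RR − 1) / RR = 1 − 1/RR.
PN = (3.8 − 1) / 3.8 = 2.8 / 3.8 ≈ 0.7368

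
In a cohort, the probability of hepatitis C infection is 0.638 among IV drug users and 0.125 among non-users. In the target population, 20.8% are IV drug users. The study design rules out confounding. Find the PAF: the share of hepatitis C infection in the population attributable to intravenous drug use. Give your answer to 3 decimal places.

PAF ≈ 0.461

Let p₁ = 0.638, p₀ = 0.125.
Overall risk P(Y=1) = π·p₁ + (1−π)·p₀ = 0.208×0.638 + 0.792×0.125 = 0.2317.
Under exogeneity, PAF = [P(Y=1) − p₀] / P(Y=1).
PAF = (0.2317 − 0.125) / 0.2317 ≈ 0.4605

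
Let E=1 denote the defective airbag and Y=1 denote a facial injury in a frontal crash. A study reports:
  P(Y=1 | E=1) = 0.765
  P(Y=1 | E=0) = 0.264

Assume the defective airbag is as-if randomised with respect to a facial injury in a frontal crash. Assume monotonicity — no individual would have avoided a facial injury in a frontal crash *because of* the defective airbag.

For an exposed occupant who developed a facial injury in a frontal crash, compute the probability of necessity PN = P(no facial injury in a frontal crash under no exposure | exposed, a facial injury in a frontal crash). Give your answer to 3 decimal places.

PN ≈ 0.655

Let p₁ = 0.765, p₀ = 0.264.
Under exogeneity and monotonicity, PN = (p₁ − p₀) / p₁.
PN = (0.765 − 0.264) / 0.765 = 0.501 / 0.765 ≈ 0.6549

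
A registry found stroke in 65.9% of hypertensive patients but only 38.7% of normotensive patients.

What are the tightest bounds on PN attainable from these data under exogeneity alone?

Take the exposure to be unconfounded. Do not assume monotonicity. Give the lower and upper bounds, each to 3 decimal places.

0.413 ≤ PN ≤ 0.930

p₁ = 0.659, p₀ = 0.387.
Under exogeneity alone the bounds on PN are max{0,(p₁−p₀)/p₁} ≤ PN ≤ min{1,(1−p₀)/p₁}.
  lower = (p₁ − p₀)/p₁ = 0.272 / 0.659 ≈ 0.4127
  upper = min{1, (1 − p₀)/p₁} = 0.613 / 0.659 ≈ 0.9302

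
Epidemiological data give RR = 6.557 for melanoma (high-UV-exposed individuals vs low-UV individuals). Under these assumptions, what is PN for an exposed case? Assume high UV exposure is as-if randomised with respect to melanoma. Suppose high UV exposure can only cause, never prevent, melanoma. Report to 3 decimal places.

Under exogeneity and monotonicity, PN = (RR − 1) / RR = 1 − 1/RR.
PN = (6.557 − 1) / 6.557 = 5.557 / 6.557 ≈ 0.8475

PN ≈ 0.847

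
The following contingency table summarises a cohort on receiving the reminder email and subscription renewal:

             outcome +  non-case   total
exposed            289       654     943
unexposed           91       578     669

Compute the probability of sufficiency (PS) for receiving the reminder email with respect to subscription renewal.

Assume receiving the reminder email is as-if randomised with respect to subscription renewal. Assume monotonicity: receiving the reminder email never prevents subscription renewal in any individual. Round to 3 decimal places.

PS ≈ 0.197

p₁ = P(outcome | exposed) = 289/943 = 0.30647
p₀ = P(outcome | unexposed) = 91/669 = 0.13602
Under exogeneity and monotonicity, PS = (p₁ − p₀)/(1 − p₀).
PS = (0.30647 − 0.13602) / 0.86398 ≈ 0.1973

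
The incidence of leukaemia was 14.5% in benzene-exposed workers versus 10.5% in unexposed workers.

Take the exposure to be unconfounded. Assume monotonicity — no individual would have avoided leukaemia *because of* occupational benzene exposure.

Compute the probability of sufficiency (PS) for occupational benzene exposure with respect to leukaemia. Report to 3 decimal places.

PS ≈ 0.045

p₁ = 0.145, p₀ = 0.105.
Under exogeneity and monotonicity, PS = (p₁ − p₀) / (1 − p₀).
PS = (0.145 − 0.105) / (1 − 0.105) = 0.04 / 0.895 ≈ 0.0447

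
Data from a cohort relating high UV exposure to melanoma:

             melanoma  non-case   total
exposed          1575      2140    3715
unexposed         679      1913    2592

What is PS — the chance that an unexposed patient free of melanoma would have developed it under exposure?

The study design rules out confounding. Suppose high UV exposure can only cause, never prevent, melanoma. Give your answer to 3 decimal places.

PS ≈ 0.219

p₁ = P(outcome | exposed) = 1575/3715 = 0.42396
p₀ = P(outcome | unexposed) = 679/2592 = 0.26196
Under exogeneity and monotonicity, PS = (p₁ − p₀) / (1 − p₀).
PS = (0.42396 − 0.26196) / (1 − 0.26196) = 0.162 / 0.73804 ≈ 0.2195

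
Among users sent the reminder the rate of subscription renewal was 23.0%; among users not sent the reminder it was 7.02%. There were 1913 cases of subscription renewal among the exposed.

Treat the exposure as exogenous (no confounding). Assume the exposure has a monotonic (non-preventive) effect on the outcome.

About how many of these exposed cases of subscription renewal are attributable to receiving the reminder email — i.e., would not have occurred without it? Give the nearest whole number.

p₁ = 0.23, p₀ = 0.0702.
PN = (p₁ − p₀)/p₁ = (0.23 − 0.0702) / 0.23 ≈ 0.69478.
Attributable cases ≈ PN × (exposed cases) = 0.69478 × 1913 ≈ 1329.12.

about 1329 cases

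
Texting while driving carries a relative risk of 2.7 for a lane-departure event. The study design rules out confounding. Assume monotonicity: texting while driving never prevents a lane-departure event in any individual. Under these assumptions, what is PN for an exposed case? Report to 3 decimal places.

PN ≈ 0.630

Under exogeneity and monotonicity, PN = (RR − 1) / RR = 1 − 1/RR.
PN = (2.7 − 1) / 2.7 = 1.7 / 2.7 ≈ 0.6296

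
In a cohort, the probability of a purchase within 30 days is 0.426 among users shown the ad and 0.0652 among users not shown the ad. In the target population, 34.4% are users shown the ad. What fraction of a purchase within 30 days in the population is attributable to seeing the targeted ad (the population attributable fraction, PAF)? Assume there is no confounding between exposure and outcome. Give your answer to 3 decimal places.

Let p₁ = 0.426, p₀ = 0.0652.
Overall risk P(Y=1) = π·p₁ + (1−π)·p₀ = 0.344×0.426 + 0.656×0.0652 = 0.18932.
Under exogeneity, PAF = [P(Y=1) − p₀] / P(Y=1).
PAF = (0.18932 − 0.0652) / 0.18932 ≈ 0.6556

PAF ≈ 0.656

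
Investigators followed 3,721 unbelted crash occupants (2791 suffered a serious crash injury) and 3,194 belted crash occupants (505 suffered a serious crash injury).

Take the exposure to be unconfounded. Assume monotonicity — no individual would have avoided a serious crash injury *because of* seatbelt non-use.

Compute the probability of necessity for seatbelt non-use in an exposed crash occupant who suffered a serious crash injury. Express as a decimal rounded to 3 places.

p₁ = P(outcome | exposed) = 2791/3721 = 0.75007
p₀ = P(outcome | unexposed) = 505/3194 = 0.15811
Under exogeneity and monotonicity, PN = (p₁ − p₀) / p₁.
PN = (0.75007 − 0.15811) / 0.75007 = 0.59196 / 0.75007 ≈ 0.7892

PN ≈ 0.789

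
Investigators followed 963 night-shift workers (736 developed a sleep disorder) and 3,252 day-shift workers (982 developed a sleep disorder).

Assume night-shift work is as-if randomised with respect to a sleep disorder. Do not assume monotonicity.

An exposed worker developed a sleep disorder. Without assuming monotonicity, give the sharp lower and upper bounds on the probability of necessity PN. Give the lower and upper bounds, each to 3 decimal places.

p₁ = P(outcome | exposed) = 736/963 = 0.76428
p₀ = P(outcome | unexposed) = 982/3252 = 0.30197
Under exogeneity alone the bounds on PN are max{0,(p₁−p₀)/p₁} ≤ PN ≤ min{1,(1−p₀)/p₁}.
  lower = (p₁ − p₀)/p₁ = 0.46231 / 0.76428 ≈ 0.6049
  upper = min{1, (1 − p₀)/p₁} = 0.69803 / 0.76428 ≈ 0.9133

0.605 ≤ PN ≤ 0.913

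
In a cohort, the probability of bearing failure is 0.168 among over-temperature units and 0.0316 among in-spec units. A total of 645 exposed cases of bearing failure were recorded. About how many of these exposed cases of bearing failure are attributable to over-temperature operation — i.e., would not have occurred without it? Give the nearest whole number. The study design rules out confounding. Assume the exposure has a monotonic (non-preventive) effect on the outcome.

about 524 cases

Let p₁ = 0.168, p₀ = 0.0316.
PN = (p₁ − p₀)/p₁ = (0.168 − 0.0316) / 0.168 ≈ 0.81190.
Attributable cases ≈ PN × (exposed cases) = 0.81190 × 645 ≈ 523.68.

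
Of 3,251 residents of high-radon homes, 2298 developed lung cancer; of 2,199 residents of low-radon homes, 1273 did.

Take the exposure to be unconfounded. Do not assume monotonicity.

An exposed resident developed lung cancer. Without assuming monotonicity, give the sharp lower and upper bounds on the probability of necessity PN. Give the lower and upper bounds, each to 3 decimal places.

p₁ = P(outcome | exposed) = 2298/3251 = 0.70686
p₀ = P(outcome | unexposed) = 1273/2199 = 0.5789
Under exogeneity alone the bounds on PN are max{0,(p₁−p₀)/p₁} ≤ PN ≤ min{1,(1−p₀)/p₁}.
  lower = (p₁ − p₀)/p₁ = 0.12796 / 0.70686 ≈ 0.1810
  upper = min{1, (1 − p₀)/p₁} = 0.4211 / 0.70686 ≈ 0.5957

0.181 ≤ PN ≤ 0.596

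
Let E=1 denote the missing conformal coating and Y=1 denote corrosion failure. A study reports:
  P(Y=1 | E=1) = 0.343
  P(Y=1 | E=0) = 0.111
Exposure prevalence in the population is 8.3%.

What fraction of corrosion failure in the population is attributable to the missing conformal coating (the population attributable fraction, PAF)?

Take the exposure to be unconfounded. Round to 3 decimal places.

Let p₁ = 0.343, p₀ = 0.111.
Overall risk P(Y=1) = π·p₁ + (1−π)·p₀ = 0.083×0.343 + 0.917×0.111 = 0.13026.
Under exogeneity, PAF = [P(Y=1) − p₀] / P(Y=1).
PAF = (0.13026 − 0.111) / 0.13026 ≈ 0.1478

PAF ≈ 0.148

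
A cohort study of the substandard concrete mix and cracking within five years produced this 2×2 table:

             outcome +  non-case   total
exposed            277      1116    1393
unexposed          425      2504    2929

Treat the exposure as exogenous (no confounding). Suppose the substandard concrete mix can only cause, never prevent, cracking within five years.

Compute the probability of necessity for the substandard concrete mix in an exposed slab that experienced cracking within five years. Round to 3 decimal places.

p₁ = P(outcome | exposed) = 277/1393 = 0.19885
p₀ = P(outcome | unexposed) = 425/2929 = 0.1451
Under exogeneity and monotonicity, PN = (p₁ − p₀) / p₁.
PN = (0.19885 − 0.1451) / 0.19885 = 0.053751 / 0.19885 ≈ 0.2703

PN ≈ 0.270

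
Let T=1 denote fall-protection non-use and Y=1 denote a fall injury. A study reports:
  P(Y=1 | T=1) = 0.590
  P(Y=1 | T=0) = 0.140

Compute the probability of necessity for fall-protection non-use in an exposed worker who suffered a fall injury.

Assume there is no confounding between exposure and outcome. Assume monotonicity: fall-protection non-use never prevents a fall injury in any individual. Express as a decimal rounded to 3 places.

Let p₁ = 0.59, p₀ = 0.14.
Under exogeneity and monotonicity, PN = (p₁ − p₀) / p₁.
PN = (0.59 − 0.14) / 0.59 = 0.45 / 0.59 ≈ 0.7627

PN ≈ 0.763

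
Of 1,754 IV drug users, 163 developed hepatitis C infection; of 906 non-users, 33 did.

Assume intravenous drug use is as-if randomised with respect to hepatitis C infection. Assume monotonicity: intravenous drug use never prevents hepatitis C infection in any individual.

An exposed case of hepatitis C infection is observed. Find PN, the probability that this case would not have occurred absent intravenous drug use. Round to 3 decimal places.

p₁ = P(outcome | exposed) = 163/1754 = 0.09293
p₀ = P(outcome | unexposed) = 33/906 = 0.036424
Under exogeneity and monotonicity, PN = (p₁ − p₀) / p₁.
PN = (0.09293 − 0.036424) / 0.09293 = 0.056507 / 0.09293 ≈ 0.6081

PN ≈ 0.608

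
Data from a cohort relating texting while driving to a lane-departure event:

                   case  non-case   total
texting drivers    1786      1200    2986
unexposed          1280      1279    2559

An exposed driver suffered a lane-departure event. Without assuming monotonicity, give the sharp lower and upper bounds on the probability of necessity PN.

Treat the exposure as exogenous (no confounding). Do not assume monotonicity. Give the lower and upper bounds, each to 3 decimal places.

0.164 ≤ PN ≤ 0.836

p₁ = P(outcome | exposed) = 1786/2986 = 0.59812
p₀ = P(outcome | unexposed) = 1280/2559 = 0.5002
Under exogeneity alone the bounds on PN are max{0,(p₁−p₀)/p₁} ≤ PN ≤ min{1,(1−p₀)/p₁}.
  lower = (p₁ − p₀)/p₁ = 0.097929 / 0.59812 ≈ 0.1637
  upper = min{1, (1 − p₀)/p₁} = 0.4998 / 0.59812 ≈ 0.8356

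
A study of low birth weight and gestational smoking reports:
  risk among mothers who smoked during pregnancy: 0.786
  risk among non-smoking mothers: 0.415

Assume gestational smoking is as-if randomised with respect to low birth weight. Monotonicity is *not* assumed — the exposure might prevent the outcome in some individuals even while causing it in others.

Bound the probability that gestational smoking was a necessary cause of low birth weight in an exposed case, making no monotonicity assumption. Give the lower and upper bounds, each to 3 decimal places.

Let p₁ = 0.786, p₀ = 0.415.
Under exogeneity alone the bounds on PN are max{0,(p₁−p₀)/p₁} ≤ PN ≤ min{1,(1−p₀)/p₁}.
  lower = (p₁ − p₀)/p₁ = 0.371 / 0.786 ≈ 0.4720
  upper = min{1, (1 − p₀)/p₁} = 0.585 / 0.786 ≈ 0.7443

0.472 ≤ PN ≤ 0.744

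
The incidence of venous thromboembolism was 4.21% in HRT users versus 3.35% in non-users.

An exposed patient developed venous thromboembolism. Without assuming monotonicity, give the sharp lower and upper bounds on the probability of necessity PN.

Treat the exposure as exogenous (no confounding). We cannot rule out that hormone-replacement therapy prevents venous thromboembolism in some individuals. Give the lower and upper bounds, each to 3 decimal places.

p₁ = 0.0421, p₀ = 0.0335.
Under exogeneity alone the bounds on PN are max{0,(p₁−p₀)/p₁} ≤ PN ≤ min{1,(1−p₀)/p₁}.
  lower = (p₁ − p₀)/p₁ = 0.0086 / 0.0421 ≈ 0.2043
  upper = min{1, (1 − p₀)/p₁} = 0.9665 / 0.0421 ≈ 22.9572 → capped at 1

0.204 ≤ PN ≤ 1.000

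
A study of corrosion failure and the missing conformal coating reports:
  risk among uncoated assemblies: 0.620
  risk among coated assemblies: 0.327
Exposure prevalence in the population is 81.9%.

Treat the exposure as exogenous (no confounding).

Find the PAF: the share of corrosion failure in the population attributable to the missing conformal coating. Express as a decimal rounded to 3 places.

Let p₁ = 0.62, p₀ = 0.327.
Overall risk P(Y=1) = π·p₁ + (1−π)·p₀ = 0.819×0.62 + 0.181×0.327 = 0.56697.
Under exogeneity, PAF = [P(Y=1) − p₀] / P(Y=1).
PAF = (0.56697 − 0.327) / 0.56697 ≈ 0.4232

PAF ≈ 0.423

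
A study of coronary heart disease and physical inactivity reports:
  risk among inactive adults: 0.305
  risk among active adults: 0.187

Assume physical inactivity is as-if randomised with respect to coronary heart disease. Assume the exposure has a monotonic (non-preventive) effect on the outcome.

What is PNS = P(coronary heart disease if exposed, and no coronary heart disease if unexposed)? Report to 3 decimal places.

Let p₁ = 0.305, p₀ = 0.187.
Under exogeneity and monotonicity, PNS = p₁ − p₀.
PNS = 0.305 − 0.187 = 0.118

PNS ≈ 0.118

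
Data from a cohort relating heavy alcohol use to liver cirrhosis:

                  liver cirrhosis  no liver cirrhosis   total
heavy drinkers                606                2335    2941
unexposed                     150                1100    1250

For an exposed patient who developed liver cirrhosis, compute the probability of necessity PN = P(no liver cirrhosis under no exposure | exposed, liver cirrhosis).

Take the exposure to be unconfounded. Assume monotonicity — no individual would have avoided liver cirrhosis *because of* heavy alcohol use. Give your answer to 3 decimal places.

p₁ = P(outcome | exposed) = 606/2941 = 0.20605
p₀ = P(outcome | unexposed) = 150/1250 = 0.12
Under exogeneity and monotonicity, PN = (p₁ − p₀)/p₁.
PN = (0.20605 − 0.12) / 0.20605 ≈ 0.4176

PN ≈ 0.418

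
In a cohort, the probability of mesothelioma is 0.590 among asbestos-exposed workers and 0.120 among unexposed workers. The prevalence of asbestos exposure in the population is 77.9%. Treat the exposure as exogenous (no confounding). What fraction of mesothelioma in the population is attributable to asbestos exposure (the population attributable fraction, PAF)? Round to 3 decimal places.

Let p₁ = 0.59, p₀ = 0.12.
Overall risk P(Y=1) = π·p₁ + (1−π)·p₀ = 0.779×0.59 + 0.221×0.12 = 0.48613.
Under exogeneity, PAF = [P(Y=1) − p₀] / P(Y=1).
PAF = (0.48613 − 0.12) / 0.48613 ≈ 0.7532

PAF ≈ 0.753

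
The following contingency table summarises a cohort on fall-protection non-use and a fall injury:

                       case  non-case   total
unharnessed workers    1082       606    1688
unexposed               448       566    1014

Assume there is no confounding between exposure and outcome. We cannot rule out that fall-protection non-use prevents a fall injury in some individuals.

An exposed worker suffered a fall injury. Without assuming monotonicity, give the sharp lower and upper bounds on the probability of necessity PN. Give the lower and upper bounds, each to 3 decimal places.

p₁ = P(outcome | exposed) = 1082/1688 = 0.641
p₀ = P(outcome | unexposed) = 448/1014 = 0.44181
Under exogeneity alone the bounds on PN are max{0,(p₁−p₀)/p₁} ≤ PN ≤ min{1,(1−p₀)/p₁}.
  lower = (p₁ − p₀)/p₁ = 0.19918 / 0.641 ≈ 0.3107
  upper = min{1, (1 − p₀)/p₁} = 0.55819 / 0.641 ≈ 0.8708

0.311 ≤ PN ≤ 0.871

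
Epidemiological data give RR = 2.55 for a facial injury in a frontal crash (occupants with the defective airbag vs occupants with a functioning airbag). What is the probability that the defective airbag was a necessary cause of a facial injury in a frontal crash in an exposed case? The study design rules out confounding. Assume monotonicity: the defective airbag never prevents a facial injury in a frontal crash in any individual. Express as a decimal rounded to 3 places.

Under exogeneity and monotonicity, PN = (RR − 1) / RR = 1 − 1/RR.
PN = (2.55 − 1) / 2.55 = 1.55 / 2.55 ≈ 0.6078

PN ≈ 0.608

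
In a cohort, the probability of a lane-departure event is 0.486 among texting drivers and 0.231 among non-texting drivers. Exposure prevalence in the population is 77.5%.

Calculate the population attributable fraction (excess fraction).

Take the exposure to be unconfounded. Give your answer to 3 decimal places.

Let p₁ = 0.486, p₀ = 0.231.
Overall risk P(Y=1) = π·p₁ + (1−π)·p₀ = 0.775×0.486 + 0.225×0.231 = 0.42862.
Under exogeneity, PAF = [P(Y=1) − p₀] / P(Y=1).
PAF = (0.42862 − 0.231) / 0.42862 ≈ 0.4611

PAF ≈ 0.461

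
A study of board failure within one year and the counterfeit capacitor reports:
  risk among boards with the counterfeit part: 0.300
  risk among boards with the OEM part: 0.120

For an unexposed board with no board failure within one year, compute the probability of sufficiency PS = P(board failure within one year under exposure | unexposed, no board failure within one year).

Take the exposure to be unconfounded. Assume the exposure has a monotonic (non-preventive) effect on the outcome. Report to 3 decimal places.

Let p₁ = 0.3, p₀ = 0.12.
Under exogeneity and monotonicity, PS = (p₁ − p₀) / (1 − p₀).
PS = (0.3 − 0.12) / (1 − 0.12) = 0.18 / 0.88 ≈ 0.2045

PS ≈ 0.205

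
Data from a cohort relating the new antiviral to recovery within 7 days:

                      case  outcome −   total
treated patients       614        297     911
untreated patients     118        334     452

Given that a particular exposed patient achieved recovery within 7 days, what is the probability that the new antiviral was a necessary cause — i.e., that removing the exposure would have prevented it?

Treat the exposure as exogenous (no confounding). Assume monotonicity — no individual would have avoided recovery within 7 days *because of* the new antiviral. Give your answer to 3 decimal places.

p₁ = P(outcome | exposed) = 614/911 = 0.67398
p₀ = P(outcome | unexposed) = 118/452 = 0.26106
Under exogeneity and monotonicity, PN = (p₁ − p₀)/p₁.
PN = (0.67398 − 0.26106) / 0.67398 ≈ 0.6127

PN ≈ 0.613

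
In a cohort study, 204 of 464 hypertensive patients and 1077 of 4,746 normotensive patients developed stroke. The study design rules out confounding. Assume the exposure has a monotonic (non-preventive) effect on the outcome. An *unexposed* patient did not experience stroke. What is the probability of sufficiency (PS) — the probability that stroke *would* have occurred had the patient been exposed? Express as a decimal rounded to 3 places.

PS ≈ 0.275

p₁ = P(outcome | exposed) = 204/464 = 0.43966
p₀ = P(outcome | unexposed) = 1077/4746 = 0.22693
Under exogeneity and monotonicity, PS = (p₁ − p₀) / (1 − p₀).
PS = (0.43966 − 0.22693) / (1 − 0.22693) = 0.21273 / 0.77307 ≈ 0.2752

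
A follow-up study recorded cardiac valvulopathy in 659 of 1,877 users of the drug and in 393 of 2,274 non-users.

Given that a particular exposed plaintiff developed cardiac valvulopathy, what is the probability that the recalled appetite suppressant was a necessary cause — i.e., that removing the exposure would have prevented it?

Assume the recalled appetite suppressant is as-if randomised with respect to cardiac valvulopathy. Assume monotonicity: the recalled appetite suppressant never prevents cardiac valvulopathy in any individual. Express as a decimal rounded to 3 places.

PN ≈ 0.508

p₁ = P(outcome | exposed) = 659/1877 = 0.35109
p₀ = P(outcome | unexposed) = 393/2274 = 0.17282
Under exogeneity and monotonicity, PN = (p₁ − p₀) / p₁.
PN = (0.35109 − 0.17282) / 0.35109 = 0.17827 / 0.35109 ≈ 0.5078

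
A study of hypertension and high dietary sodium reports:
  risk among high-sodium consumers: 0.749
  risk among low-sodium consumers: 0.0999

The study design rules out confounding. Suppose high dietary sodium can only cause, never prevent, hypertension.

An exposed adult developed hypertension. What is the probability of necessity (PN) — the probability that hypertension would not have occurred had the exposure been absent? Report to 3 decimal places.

Let p₁ = 0.749, p₀ = 0.0999.
Under exogeneity and monotonicity, PN = (p₁ − p₀) / p₁.
PN = (0.749 − 0.0999) / 0.749 = 0.6491 / 0.749 ≈ 0.8666

PN ≈ 0.867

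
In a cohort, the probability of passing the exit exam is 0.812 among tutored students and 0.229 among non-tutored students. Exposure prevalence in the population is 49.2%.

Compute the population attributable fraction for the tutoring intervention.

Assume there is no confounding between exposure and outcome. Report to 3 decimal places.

Let p₁ = 0.812, p₀ = 0.229.
Overall risk P(Y=1) = π·p₁ + (1−π)·p₀ = 0.492×0.812 + 0.508×0.229 = 0.51584.
Under exogeneity, PAF = [P(Y=1) − p₀] / P(Y=1).
PAF = (0.51584 − 0.229) / 0.51584 ≈ 0.5561

PAF ≈ 0.556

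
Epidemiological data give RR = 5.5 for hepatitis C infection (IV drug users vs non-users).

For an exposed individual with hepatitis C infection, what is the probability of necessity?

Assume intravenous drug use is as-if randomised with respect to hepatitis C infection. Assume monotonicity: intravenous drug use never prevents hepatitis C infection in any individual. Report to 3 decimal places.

PN ≈ 0.818

Under exogeneity and monotonicity, PN = (RR − 1) / RR = 1 − 1/RR.
PN = (5.5 − 1) / 5.5 = 4.5 / 5.5 ≈ 0.8182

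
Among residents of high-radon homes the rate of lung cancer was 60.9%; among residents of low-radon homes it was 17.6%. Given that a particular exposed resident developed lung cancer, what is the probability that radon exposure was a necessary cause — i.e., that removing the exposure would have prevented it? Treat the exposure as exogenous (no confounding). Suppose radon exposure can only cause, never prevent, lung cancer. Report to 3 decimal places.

PN ≈ 0.711

p₁ = 0.609, p₀ = 0.176.
Under exogeneity and monotonicity, PN = (p₁ − p₀) / p₁.
PN = (0.609 − 0.176) / 0.609 = 0.433 / 0.609 ≈ 0.7110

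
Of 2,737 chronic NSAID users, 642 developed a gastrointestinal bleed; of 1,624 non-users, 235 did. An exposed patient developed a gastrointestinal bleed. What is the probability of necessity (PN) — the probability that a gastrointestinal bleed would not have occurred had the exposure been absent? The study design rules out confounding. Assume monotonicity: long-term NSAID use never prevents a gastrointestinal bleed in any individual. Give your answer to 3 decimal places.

PN ≈ 0.383

p₁ = P(outcome | exposed) = 642/2737 = 0.23456
p₀ = P(outcome | unexposed) = 235/1624 = 0.1447
Under exogeneity and monotonicity, PN = (p₁ − p₀) / p₁.
PN = (0.23456 − 0.1447) / 0.23456 = 0.089859 / 0.23456 ≈ 0.3831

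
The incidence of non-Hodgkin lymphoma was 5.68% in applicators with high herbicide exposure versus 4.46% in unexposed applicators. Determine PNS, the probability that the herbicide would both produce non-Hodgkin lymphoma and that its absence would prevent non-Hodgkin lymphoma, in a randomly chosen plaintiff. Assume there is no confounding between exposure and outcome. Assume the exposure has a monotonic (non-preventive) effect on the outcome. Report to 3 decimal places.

p₁ = 0.0568, p₀ = 0.0446.
Under exogeneity and monotonicity, PNS = p₁ − p₀.
PNS = 0.0568 − 0.0446 = 0.0122

PNS ≈ 0.012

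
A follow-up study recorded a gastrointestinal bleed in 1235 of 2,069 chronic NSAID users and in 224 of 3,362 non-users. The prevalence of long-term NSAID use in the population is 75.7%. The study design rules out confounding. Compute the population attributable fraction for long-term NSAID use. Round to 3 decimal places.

p₁ = P(outcome | exposed) = 1235/2069 = 0.59691
p₀ = P(outcome | unexposed) = 224/3362 = 0.066627
Overall risk P(Y=1) = π·p₁ + (1−π)·p₀ = 0.757×0.59691 + 0.243×0.066627 = 0.46805.
Under exogeneity, PAF = [P(Y=1) − p₀] / P(Y=1).
PAF = (0.46805 − 0.066627) / 0.46805 ≈ 0.8576

PAF ≈ 0.858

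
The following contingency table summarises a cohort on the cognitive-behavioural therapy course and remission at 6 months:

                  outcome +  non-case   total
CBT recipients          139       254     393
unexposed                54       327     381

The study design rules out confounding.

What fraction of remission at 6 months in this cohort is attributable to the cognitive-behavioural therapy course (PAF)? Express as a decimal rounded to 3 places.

p₁ = P(outcome | exposed) = 139/393 = 0.35369
p₀ = P(outcome | unexposed) = 54/381 = 0.14173
Exposure prevalence π = 393/774 = 0.50775; overall risk P(Y=1) = 0.24935.
Under exogeneity, PAF = [P(Y=1) − p₀]/P(Y=1).
PAF = (0.24935 − 0.14173) / 0.24935 ≈ 0.4316

PAF ≈ 0.432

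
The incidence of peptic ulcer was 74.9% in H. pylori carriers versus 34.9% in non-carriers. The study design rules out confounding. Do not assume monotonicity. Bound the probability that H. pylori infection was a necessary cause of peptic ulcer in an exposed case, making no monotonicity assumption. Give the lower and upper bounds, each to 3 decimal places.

0.534 ≤ PN ≤ 0.869

p₁ = 0.749, p₀ = 0.349.
Under exogeneity alone the bounds on PN are max{0,(p₁−p₀)/p₁} ≤ PN ≤ min{1,(1−p₀)/p₁}.
  lower = (p₁ − p₀)/p₁ = 0.4 / 0.749 ≈ 0.5340
  upper = min{1, (1 − p₀)/p₁} = 0.651 / 0.749 ≈ 0.8692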